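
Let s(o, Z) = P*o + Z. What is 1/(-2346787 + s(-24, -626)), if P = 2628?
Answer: -1/2410485 ≈ -4.1485e-7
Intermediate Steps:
s(o, Z) = Z + 2628*o (s(o, Z) = 2628*o + Z = Z + 2628*o)
1/(-2346787 + s(-24, -626)) = 1/(-2346787 + (-626 + 2628*(-24))) = 1/(-2346787 + (-626 - 63072)) = 1/(-2346787 - 63698) = 1/(-2410485) = -1/2410485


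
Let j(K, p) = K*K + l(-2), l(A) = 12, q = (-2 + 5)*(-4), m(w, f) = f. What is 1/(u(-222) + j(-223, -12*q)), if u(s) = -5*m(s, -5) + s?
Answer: 1/49544 ≈ 2.0184e-5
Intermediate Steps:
q = -12 (q = 3*(-4) = -12)
u(s) = 25 + s (u(s) = -5*(-5) + s = 25 + s)
j(K, p) = 12 + K**2 (j(K, p) = K*K + 12 = K**2 + 12 = 12 + K**2)
1/(u(-222) + j(-223, -12*q)) = 1/((25 - 222) + (12 + (-223)**2)) = 1/(-197 + (12 + 49729)) = 1/(-197 + 49741) = 1/49544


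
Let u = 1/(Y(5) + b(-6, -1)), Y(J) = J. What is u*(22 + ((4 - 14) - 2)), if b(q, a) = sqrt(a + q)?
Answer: 25/16 - 5*I*sqrt(7)/16 ≈ 1.5625 - 0.8268*I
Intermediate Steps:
u = 1/(5 + I*sqrt(7)) (u = 1/(5 + sqrt(-1 - 6)) = 1/(5 + sqrt(-7)) = 1/(5 + I*sqrt(7)) ≈ 0.15625 - 0.08268*I)
u*(22 + ((4 - 14) - 2)) = (5/32 - I*sqrt(7)/32)*(22 + ((4 - 14) - 2)) = (5/32 - I*sqrt(7)/32)*(22 + (-10 - 2)) = (5/32 - I*sqrt(7)/32)*(22 - 12) = (5/32 - I*sqrt(7)/32)*10 = 25/16 - 5*I*sqrt(7)/16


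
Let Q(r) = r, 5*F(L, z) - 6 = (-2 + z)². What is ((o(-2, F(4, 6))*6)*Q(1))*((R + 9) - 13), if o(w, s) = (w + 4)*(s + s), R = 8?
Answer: 2112/5 ≈ 422.40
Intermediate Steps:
F(L, z) = 6/5 + (-2 + z)²/5
o(w, s) = 2*s*(4 + w) (o(w, s) = (4 + w)*(2*s) = 2*s*(4 + w))
((o(-2, F(4, 6))*6)*Q(1))*((R + 9) - 13) = (((2*(6/5 + (-2 + 6)²/5)*(4 - 2))*6)*1)*((8 + 9) - 13) = (((2*(6/5 + (⅕)*4²)*2)*6)*1)*(17 - 13) = (((2*(6/5 + (⅕)*16)*2)*6)*1)*4 = (((2*(6/5 + 16/5)*2)*6)*1)*4 = (((2*(22/5)*2)*6)*1)*4 = (((88/5)*6)*1)*4 = ((528/5)*1)*4 = (528/5)*4 = 2112/5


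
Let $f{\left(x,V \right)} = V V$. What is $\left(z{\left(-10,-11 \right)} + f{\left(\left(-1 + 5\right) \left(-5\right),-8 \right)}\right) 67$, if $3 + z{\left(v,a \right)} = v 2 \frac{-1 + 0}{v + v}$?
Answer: $4020$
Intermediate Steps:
$z{\left(v,a \right)} = -4$ ($z{\left(v,a \right)} = -3 + v 2 \frac{-1 + 0}{v + v} = -3 + 2 v \left(- \frac{1}{2 v}\right) = -3 - 1 = -4$)
$f{\left(x,V \right)} = V^{2}$
$\left(z{\left(-10,-11 \right)} + f{\left(\left(-1 + 5\right) \left(-5\right),-8 \right)}\right) 67 = \left(-4 + \left(-8\right)^{2}\right) 67 = \left(-4 + 64\right) 67 = 60 \cdot 67 = 4020$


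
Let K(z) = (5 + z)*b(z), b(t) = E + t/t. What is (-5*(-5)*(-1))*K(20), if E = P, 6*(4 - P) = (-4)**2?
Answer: -4375/3 ≈ -1458.3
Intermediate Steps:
P = 4/3 (P = 4 - 1/6*(-4)**2 = 4 - 1/6*16 = 4 - 8/3 = 4/3 ≈ 1.3333)
E = 4/3 ≈ 1.3333
b(t) = 7/3 (b(t) = 4/3 + t/t = 4/3 + 1 = 7/3)
K(z) = 35/3 + 7*z/3 (K(z) = (5 + z)*(7/3) = 35/3 + 7*z/3)
(-5*(-5)*(-1))*K(20) = (-5*(-5)*(-1))*(35/3 + (7/3)*20) = (25*(-1))*(35/3 + 140/3) = -25*175/3 = -4375/3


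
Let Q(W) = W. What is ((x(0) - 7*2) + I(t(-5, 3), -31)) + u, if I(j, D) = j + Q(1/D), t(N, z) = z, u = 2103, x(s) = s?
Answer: 64851/31 ≈ 2092.0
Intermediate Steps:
I(j, D) = j + 1/D
((x(0) - 7*2) + I(t(-5, 3), -31)) + u = ((0 - 7*2) + (3 + 1/(-31))) + 2103 = ((0 - 14) + (3 - 1/31)) + 2103 = (-14 + 92/31) + 2103 = -342/31 + 2103 = 64851/31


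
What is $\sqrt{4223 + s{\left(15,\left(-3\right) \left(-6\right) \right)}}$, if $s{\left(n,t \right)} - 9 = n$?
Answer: $\sqrt{4247} \approx 65.169$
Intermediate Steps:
$s{\left(n,t \right)} = 9 + n$
$\sqrt{4223 + s{\left(15,\left(-3\right) \left(-6\right) \right)}} = \sqrt{4223 + \left(9 + 15\right)} = \sqrt{4223 + 24} = \sqrt{4247}$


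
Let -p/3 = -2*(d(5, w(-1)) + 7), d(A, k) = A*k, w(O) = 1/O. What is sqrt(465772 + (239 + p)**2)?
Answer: sqrt(528773) ≈ 727.17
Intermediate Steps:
w(O) = 1/O
p = 12 (p = -(-6)*(5/(-1) + 7) = -(-6)*(5*(-1) + 7) = -(-6)*(-5 + 7) = -(-6)*2 = -3*(-4) = 12)
sqrt(465772 + (239 + p)**2) = sqrt(465772 + (239 + 12)**2) = sqrt(465772 + 251**2) = sqrt(465772 + 63001) = sqrt(528773)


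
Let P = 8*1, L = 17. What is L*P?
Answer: 136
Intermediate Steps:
P = 8
L*P = 17*8 = 136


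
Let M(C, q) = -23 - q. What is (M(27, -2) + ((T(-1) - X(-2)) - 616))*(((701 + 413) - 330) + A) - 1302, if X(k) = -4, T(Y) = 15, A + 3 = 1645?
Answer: -1500570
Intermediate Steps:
A = 1642 (A = -3 + 1645 = 1642)
(M(27, -2) + ((T(-1) - X(-2)) - 616))*(((701 + 413) - 330) + A) - 1302 = ((-23 - 1*(-2)) + ((15 - 1*(-4)) - 616))*(((701 + 413) - 330) + 1642) - 1302 = ((-23 + 2) + ((15 + 4) - 616))*((1114 - 330) + 1642) - 1302 = (-21 + (19 - 616))*(784 + 1642) - 1302 = (-21 - 597)*2426 - 1302 = -618*2426 - 1302 = -1499268 - 1302 = -1500570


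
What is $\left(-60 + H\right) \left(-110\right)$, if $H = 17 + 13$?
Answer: $3300$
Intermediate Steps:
$H = 30$
$\left(-60 + H\right) \left(-110\right) = \left(-60 + 30\right) \left(-110\right) = \left(-30\right) \left(-110\right) = 3300$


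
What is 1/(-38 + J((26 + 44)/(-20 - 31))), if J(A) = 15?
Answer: -1/23 ≈ -0.043478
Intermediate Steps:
1/(-38 + J((26 + 44)/(-20 - 31))) = 1/(-38 + 15) = 1/(-23) = -1/23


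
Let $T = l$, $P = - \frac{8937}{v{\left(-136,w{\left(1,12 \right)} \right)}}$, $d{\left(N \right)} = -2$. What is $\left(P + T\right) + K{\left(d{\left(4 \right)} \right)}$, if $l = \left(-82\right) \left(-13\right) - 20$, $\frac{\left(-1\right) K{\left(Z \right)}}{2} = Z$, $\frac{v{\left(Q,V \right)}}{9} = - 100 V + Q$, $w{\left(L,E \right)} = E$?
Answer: $\frac{1403793}{1336} \approx 1050.7$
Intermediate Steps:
$v{\left(Q,V \right)} = - 900 V + 9 Q$ ($v{\left(Q,V \right)} = 9 \left(- 100 V + Q\right) = 9 \left(Q - 100 V\right) = - 900 V + 9 Q$)
$K{\left(Z \right)} = - 2 Z$
$P = \frac{993}{1336}$ ($P = - \frac{8937}{\left(-900\right) 12 + 9 \left(-136\right)} = - \frac{8937}{-10800 - 1224} = - \frac{8937}{-12024} = \left(-8937\right) \left(- \frac{1}{12024}\right) = \frac{993}{1336} \approx 0.74326$)
$l = 1046$ ($l = 1066 - 20 = 1046$)
$T = 1046$
$\left(P + T\right) + K{\left(d{\left(4 \right)} \right)} = \left(\frac{993}{1336} + 1046\right) - -4 = \frac{1398449}{1336} + 4 = \frac{1403793}{1336}$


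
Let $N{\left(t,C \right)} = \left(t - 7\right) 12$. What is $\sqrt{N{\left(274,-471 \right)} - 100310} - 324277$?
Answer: $-324277 + i \sqrt{97106} \approx -3.2428 \cdot 10^{5} + 311.62 i$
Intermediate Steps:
$N{\left(t,C \right)} = -84 + 12 t$ ($N{\left(t,C \right)} = \left(-7 + t\right) 12 = -84 + 12 t$)
$\sqrt{N{\left(274,-471 \right)} - 100310} - 324277 = \sqrt{\left(-84 + 12 \cdot 274\right) - 100310} - 324277 = \sqrt{\left(-84 + 3288\right) - 100310} - 324277 = \sqrt{3204 - 100310} - 324277 = \sqrt{-97106} - 324277 = i \sqrt{97106} - 324277 = -324277 + i \sqrt{97106}$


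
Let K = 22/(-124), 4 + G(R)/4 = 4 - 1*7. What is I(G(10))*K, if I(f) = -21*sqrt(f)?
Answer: 231*I*sqrt(7)/31 ≈ 19.715*I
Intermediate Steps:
G(R) = -28 (G(R) = -16 + 4*(4 - 1*7) = -16 + 4*(4 - 7) = -16 + 4*(-3) = -16 - 12 = -28)
K = -11/62 (K = 22*(-1/124) = -11/62 ≈ -0.17742)
I(G(10))*K = -42*I*sqrt(7)*(-11/62) = 231*I*sqrt(7)/31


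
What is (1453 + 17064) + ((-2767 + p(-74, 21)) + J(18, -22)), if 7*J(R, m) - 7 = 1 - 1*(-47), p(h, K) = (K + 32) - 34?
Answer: 110438/7 ≈ 15777.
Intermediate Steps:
p(h, K) = -2 + K (p(h, K) = (32 + K) - 34 = -2 + K)
J(R, m) = 55/7 (J(R, m) = 1 + (1 - 1*(-47))/7 = 1 + (1 + 47)/7 = 1 + (1/7)*48 = 1 + 48/7 = 55/7)
(1453 + 17064) + ((-2767 + p(-74, 21)) + J(18, -22)) = (1453 + 17064) + ((-2767 + (-2 + 21)) + 55/7) = 18517 + ((-2767 + 19) + 55/7) = 18517 + (-2748 + 55/7) = 18517 - 19181/7 = 110438/7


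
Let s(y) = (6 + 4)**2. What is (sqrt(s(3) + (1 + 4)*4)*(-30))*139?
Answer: -8340*sqrt(30) ≈ -45680.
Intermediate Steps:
s(y) = 100 (s(y) = 10**2 = 100)
(sqrt(s(3) + (1 + 4)*4)*(-30))*139 = (sqrt(100 + (1 + 4)*4)*(-30))*139 = (sqrt(100 + 5*4)*(-30))*139 = (sqrt(100 + 20)*(-30))*139 = (sqrt(120)*(-30))*139 = ((2*sqrt(30))*(-30))*139 = -60*sqrt(30)*139 = -8340*sqrt(30)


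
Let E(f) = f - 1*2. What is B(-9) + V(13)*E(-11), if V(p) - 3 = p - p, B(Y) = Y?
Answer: -48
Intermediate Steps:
E(f) = -2 + f (E(f) = f - 2 = -2 + f)
V(p) = 3 (V(p) = 3 + (p - p) = 3 + 0 = 3)
B(-9) + V(13)*E(-11) = -9 + 3*(-2 - 11) = -9 + 3*(-13) = -9 - 39 = -48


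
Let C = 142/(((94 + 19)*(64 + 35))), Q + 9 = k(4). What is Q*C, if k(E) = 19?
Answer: 1420/11187 ≈ 0.12693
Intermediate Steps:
Q = 10 (Q = -9 + 19 = 10)
C = 142/11187 (C = 142/((113*99)) = 142/11187 ≈ 0.012693)
Q*C = 10*(142/11187) = 1420/11187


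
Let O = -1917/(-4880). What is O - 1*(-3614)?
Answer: 17638237/4880 ≈ 3614.4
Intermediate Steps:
O = 1917/4880 (O = -1917*(-1/4880) = 1917/4880 ≈ 0.39283)
O - 1*(-3614) = 1917/4880 - 1*(-3614) = 1917/4880 + 3614 = 17638237/4880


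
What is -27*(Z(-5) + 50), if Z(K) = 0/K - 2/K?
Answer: -6804/5 ≈ -1360.8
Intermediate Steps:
Z(K) = -2/K (Z(K) = 0 - 2/K = -2/K)
-27*(Z(-5) + 50) = -27*(-2/(-5) + 50) = -27*(-2*(-⅕) + 50) = -27*(⅖ + 50) = -27*252/5 = -6804/5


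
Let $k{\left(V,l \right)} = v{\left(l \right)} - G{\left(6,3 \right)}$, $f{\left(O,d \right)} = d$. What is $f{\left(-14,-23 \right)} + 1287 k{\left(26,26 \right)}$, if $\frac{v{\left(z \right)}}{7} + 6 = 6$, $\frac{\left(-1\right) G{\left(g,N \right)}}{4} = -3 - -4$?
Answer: $5125$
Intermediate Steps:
$G{\left(g,N \right)} = -4$ ($G{\left(g,N \right)} = - 4 \left(-3 - -4\right) = - 4 \left(-3 + 4\right) = \left(-4\right) 1 = -4$)
$v{\left(z \right)} = 0$ ($v{\left(z \right)} = -42 + 7 \cdot 6 = -42 + 42 = 0$)
$k{\left(V,l \right)} = 4$ ($k{\left(V,l \right)} = 0 - -4 = 0 + 4 = 4$)
$f{\left(-14,-23 \right)} + 1287 k{\left(26,26 \right)} = -23 + 1287 \cdot 4 = -23 + 5148 = 5125$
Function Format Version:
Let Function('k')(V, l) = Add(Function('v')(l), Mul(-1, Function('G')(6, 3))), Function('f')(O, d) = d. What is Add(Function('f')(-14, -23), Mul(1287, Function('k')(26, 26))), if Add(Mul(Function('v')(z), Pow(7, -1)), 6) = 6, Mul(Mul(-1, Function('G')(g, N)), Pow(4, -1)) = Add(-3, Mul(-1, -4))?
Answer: 5125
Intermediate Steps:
Function('G')(g, N) = -4 (Function('G')(g, N) = Mul(-4, Add(-3, Mul(-1, -4))) = Mul(-4, Add(-3, 4)) = Mul(-4, 1) = -4)
Function('v')(z) = 0 (Function('v')(z) = Add(-42, Mul(7, 6)) = Add(-42, 42) = 0)
Function('k')(V, l) = 4 (Function('k')(V, l) = Add(0, Mul(-1, -4)) = Add(0, 4) = 4)
Add(Function('f')(-14, -23), Mul(1287, Function('k')(26, 26))) = Add(-23, Mul(1287, 4)) = Add(-23, 5148) = 5125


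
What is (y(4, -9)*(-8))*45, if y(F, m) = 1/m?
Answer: 40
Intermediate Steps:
(y(4, -9)*(-8))*45 = (-8/(-9))*45 = -⅑*(-8)*45 = (8/9)*45 = 40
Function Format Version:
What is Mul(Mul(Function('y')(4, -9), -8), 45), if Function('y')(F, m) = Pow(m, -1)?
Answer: 40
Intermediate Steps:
Mul(Mul(Function('y')(4, -9), -8), 45) = Mul(Mul(Pow(-9, -1), -8), 45) = Mul(Mul(Rational(-1, 9), -8), 45) = Mul(Rational(8, 9), 45) = 40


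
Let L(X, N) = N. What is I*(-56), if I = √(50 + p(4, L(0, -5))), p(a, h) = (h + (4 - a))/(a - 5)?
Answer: -56*√55 ≈ -415.31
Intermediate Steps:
p(a, h) = (4 + h - a)/(-5 + a)
I = √55 (I = √(50 + (4 - 5 - 1*4)/(-5 + 4)) = √(50 + (4 - 5 - 4)/(-1)) = √(50 - 1*(-5)) = √(50 + 5) = √55 ≈ 7.4162)
I*(-56) = √55*(-56) = -56*√55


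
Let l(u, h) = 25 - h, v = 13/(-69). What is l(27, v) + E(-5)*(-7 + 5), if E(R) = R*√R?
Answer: 1738/69 + 10*I*√5 ≈ 25.188 + 22.361*I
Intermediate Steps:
v = -13/69 (v = 13*(-1/69) = -13/69 ≈ -0.18841)
E(R) = R^(3/2)
l(27, v) + E(-5)*(-7 + 5) = (25 - 1*(-13/69)) + (-5)^(3/2)*(-7 + 5) = (25 + 13/69) - 5*I*√5*(-2) = 1738/69 + 10*I*√5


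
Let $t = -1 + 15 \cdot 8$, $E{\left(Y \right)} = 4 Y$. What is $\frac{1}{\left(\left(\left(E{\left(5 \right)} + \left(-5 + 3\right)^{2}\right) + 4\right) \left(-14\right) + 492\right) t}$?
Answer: $\frac{1}{11900} \approx 8.4034 \cdot 10^{-5}$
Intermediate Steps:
$t = 119$ ($t = -1 + 120 = 119$)
$\frac{1}{\left(\left(\left(E{\left(5 \right)} + \left(-5 + 3\right)^{2}\right) + 4\right) \left(-14\right) + 492\right) t} = \frac{1}{\left(\left(\left(4 \cdot 5 + \left(-5 + 3\right)^{2}\right) + 4\right) \left(-14\right) + 492\right) 119} = \frac{1}{\left(\left(20 + \left(-2\right)^{2}\right) + 4\right) \left(-14\right) + 492} \cdot \frac{1}{119} = \frac{1}{\left(\left(20 + 4\right) + 4\right) \left(-14\right) + 492} \cdot \frac{1}{119} = \frac{1}{\left(24 + 4\right) \left(-14\right) + 492} \cdot \frac{1}{119} = \frac{1}{28 \left(-14\right) + 492} \cdot \frac{1}{119} = \frac{1}{-392 + 492} \cdot \frac{1}{119} = \frac{1}{100} \cdot \frac{1}{119} = \frac{1}{11900}$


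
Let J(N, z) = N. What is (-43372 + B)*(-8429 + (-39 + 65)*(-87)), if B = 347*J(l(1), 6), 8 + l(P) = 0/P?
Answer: 493368268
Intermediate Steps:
l(P) = -8 (l(P) = -8 + 0/P = -8 + 0 = -8)
B = -2776 (B = 347*(-8) = -2776)
(-43372 + B)*(-8429 + (-39 + 65)*(-87)) = (-43372 - 2776)*(-8429 + (-39 + 65)*(-87)) = -46148*(-8429 + 26*(-87)) = -46148*(-8429 - 2262) = -46148*(-10691) = 493368268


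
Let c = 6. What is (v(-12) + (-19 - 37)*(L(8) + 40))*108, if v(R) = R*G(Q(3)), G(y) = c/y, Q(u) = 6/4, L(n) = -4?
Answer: -222912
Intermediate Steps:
Q(u) = 3/2 (Q(u) = 6*(1/4) = 3/2)
G(y) = 6/y
v(R) = 4*R (v(R) = R*(6/(3/2)) = R*(6*(2/3)) = R*4 = 4*R)
(v(-12) + (-19 - 37)*(L(8) + 40))*108 = (4*(-12) + (-19 - 37)*(-4 + 40))*108 = (-48 - 56*36)*108 = (-48 - 2016)*108 = -2064*108 = -222912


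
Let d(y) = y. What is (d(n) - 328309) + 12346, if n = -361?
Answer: -316324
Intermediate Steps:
(d(n) - 328309) + 12346 = (-361 - 328309) + 12346 = -328670 + 12346 = -316324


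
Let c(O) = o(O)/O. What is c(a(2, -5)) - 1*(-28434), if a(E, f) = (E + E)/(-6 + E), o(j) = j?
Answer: 28435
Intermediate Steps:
a(E, f) = 2*E/(-6 + E) (a(E, f) = (2*E)/(-6 + E) = 2*E/(-6 + E))
c(O) = 1 (c(O) = O/O = 1)
c(a(2, -5)) - 1*(-28434) = 1 - 1*(-28434) = 1 + 28434 = 28435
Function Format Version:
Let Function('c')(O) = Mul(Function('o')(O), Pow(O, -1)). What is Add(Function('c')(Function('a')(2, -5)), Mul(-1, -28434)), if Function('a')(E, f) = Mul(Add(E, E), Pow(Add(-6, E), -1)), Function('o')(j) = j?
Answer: 28435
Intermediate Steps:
Function('a')(E, f) = Mul(2, E, Pow(Add(-6, E), -1)) (Function('a')(E, f) = Mul(Mul(2, E), Pow(Add(-6, E), -1)) = Mul(2, E, Pow(Add(-6, E), -1)))
Function('c')(O) = 1 (Function('c')(O) = Mul(O, Pow(O, -1)) = 1)
Add(Function('c')(Function('a')(2, -5)), Mul(-1, -28434)) = Add(1, Mul(-1, -28434)) = Add(1, 28434) = 28435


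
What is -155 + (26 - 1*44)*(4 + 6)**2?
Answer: -1955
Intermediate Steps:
-155 + (26 - 1*44)*(4 + 6)**2 = -155 + (26 - 44)*10**2 = -155 - 18*100 = -155 - 1800 = -1955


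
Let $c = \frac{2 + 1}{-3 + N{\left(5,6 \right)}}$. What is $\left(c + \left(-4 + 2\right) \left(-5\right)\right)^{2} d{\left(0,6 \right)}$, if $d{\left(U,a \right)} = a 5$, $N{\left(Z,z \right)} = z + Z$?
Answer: $\frac{103335}{32} \approx 3229.2$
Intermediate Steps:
$N{\left(Z,z \right)} = Z + z$
$d{\left(U,a \right)} = 5 a$
$c = \frac{3}{8}$ ($c = \frac{2 + 1}{-3 + \left(5 + 6\right)} = \frac{3}{-3 + 11} = \frac{3}{8} \approx 0.375$)
$\left(c + \left(-4 + 2\right) \left(-5\right)\right)^{2} d{\left(0,6 \right)} = \left(\frac{3}{8} + \left(-4 + 2\right) \left(-5\right)\right)^{2} \cdot 5 \cdot 6 = \left(\frac{3}{8} - -10\right)^{2} \cdot 30 = \left(\frac{3}{8} + 10\right)^{2} \cdot 30 = \left(\frac{83}{8}\right)^{2} \cdot 30 = \frac{6889}{64} \cdot 30 = \frac{103335}{32}$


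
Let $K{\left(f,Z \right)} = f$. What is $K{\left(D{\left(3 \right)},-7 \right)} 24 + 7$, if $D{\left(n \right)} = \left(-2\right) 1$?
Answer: $-41$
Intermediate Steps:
$D{\left(n \right)} = -2$
$K{\left(D{\left(3 \right)},-7 \right)} 24 + 7 = \left(-2\right) 24 + 7 = -48 + 7 = -41$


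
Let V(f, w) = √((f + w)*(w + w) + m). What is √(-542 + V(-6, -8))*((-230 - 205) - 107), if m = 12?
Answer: -542*I*√(542 - 2*√59) ≈ -12438.0*I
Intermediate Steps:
V(f, w) = √(12 + 2*w*(f + w)) (V(f, w) = √((f + w)*(w + w) + 12) = √((f + w)*(2*w) + 12) = √(2*w*(f + w) + 12) = √(12 + 2*w*(f + w)))
√(-542 + V(-6, -8))*((-230 - 205) - 107) = √(-542 + √(12 + 2*(-8)² + 2*(-6)*(-8)))*((-230 - 205) - 107) = √(-542 + √(12 + 2*64 + 96))*(-435 - 107) = √(-542 + √(12 + 128 + 96))*(-542) = √(-542 + √236)*(-542) = √(-542 + 2*√59)*(-542) = -542*√(-542 + 2*√59)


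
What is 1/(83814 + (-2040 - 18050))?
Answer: 1/63724 ≈ 1.5693e-5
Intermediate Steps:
1/(83814 + (-2040 - 18050)) = 1/(83814 - 20090) = 1/63724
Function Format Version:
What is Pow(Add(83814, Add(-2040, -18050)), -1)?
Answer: Rational(1, 63724) ≈ 1.5693e-5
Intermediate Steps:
Pow(Add(83814, Add(-2040, -18050)), -1) = Pow(Add(83814, -20090), -1) = Pow(63724, -1) = Rational(1, 63724)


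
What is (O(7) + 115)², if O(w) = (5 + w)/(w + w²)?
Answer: 2601769/196 ≈ 13274.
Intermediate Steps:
O(w) = (5 + w)/(w + w²)
(O(7) + 115)² = ((5 + 7)/(7*(1 + 7)) + 115)² = ((⅐)*12/8 + 115)² = ((⅐)*(⅛)*12 + 115)² = (3/14 + 115)² = (1613/14)² = 2601769/196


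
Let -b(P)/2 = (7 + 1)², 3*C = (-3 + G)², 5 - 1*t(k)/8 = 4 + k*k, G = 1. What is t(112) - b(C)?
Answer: -100216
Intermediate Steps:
t(k) = 8 - 8*k² (t(k) = 40 - 8*(4 + k*k) = 40 - 8*(4 + k²) = 40 + (-32 - 8*k²) = 8 - 8*k²)
C = 4/3 (C = (-3 + 1)²/3 = (⅓)*(-2)² = (⅓)*4 = 4/3 ≈ 1.3333)
b(P) = -128 (b(P) = -2*(7 + 1)² = -2*8² = -2*64 = -128)
t(112) - b(C) = (8 - 8*112²) - 1*(-128) = (8 - 8*12544) + 128 = (8 - 100352) + 128 = -100344 + 128 = -100216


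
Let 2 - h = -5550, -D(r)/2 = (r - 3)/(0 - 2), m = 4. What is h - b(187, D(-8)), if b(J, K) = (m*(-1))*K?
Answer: 5508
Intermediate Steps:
D(r) = -3 + r (D(r) = -2*(r - 3)/(0 - 2) = -2*(-3 + r)/(-2) = -2*(-3 + r)*(-1)/2 = -2*(3/2 - r/2) = -3 + r)
b(J, K) = -4*K (b(J, K) = (4*(-1))*K = -4*K)
h = 5552 (h = 2 - 1*(-5550) = 2 + 5550 = 5552)
h - b(187, D(-8)) = 5552 - (-4)*(-3 - 8) = 5552 - (-4)*(-11) = 5552 - 1*44 = 5552 - 44 = 5508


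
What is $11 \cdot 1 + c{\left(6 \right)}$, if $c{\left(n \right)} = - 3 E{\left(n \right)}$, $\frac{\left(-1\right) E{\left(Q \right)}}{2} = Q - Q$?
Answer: $11$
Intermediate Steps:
$E{\left(Q \right)} = 0$ ($E{\left(Q \right)} = - 2 \left(Q - Q\right) = \left(-2\right) 0 = 0$)
$c{\left(n \right)} = 0$ ($c{\left(n \right)} = \left(-3\right) 0 = 0$)
$11 \cdot 1 + c{\left(6 \right)} = 11 \cdot 1 + 0 = 11 + 0 = 11$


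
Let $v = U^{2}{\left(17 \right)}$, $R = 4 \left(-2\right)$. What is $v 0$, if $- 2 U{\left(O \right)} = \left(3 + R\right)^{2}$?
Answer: $0$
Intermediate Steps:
$R = -8$
$U{\left(O \right)} = - \frac{25}{2}$ ($U{\left(O \right)} = - \frac{\left(3 - 8\right)^{2}}{2} = - \frac{\left(-5\right)^{2}}{2} = \left(- \frac{1}{2}\right) 25 = - \frac{25}{2}$)
$v = \frac{625}{4}$ ($v = \left(- \frac{25}{2}\right)^{2} = \frac{625}{4} \approx 156.25$)
$v 0 = \frac{625}{4} \cdot 0 = 0$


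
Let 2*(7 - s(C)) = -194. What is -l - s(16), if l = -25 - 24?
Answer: -55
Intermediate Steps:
s(C) = 104 (s(C) = 7 - ½*(-194) = 7 + 97 = 104)
l = -49
-l - s(16) = -1*(-49) - 1*104 = 49 - 104 = -55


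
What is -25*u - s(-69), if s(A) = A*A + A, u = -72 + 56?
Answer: -4292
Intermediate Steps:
u = -16
s(A) = A + A² (s(A) = A² + A = A + A²)
-25*u - s(-69) = -25*(-16) - (-69)*(1 - 69) = 400 - (-69)*(-68) = 400 - 1*4692 = 400 - 4692 = -4292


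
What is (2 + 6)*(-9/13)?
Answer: -72/13 ≈ -5.5385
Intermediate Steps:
(2 + 6)*(-9/13) = 8*(-9*1/13) = 8*(-9/13) = -72/13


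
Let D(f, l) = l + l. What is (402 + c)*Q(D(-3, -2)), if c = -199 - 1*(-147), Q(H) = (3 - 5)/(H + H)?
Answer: 175/2 ≈ 87.500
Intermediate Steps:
D(f, l) = 2*l
Q(H) = -1/H (Q(H) = -2*1/(2*H) = -1/H)
c = -52 (c = -199 + 147 = -52)
(402 + c)*Q(D(-3, -2)) = (402 - 52)*(-1/(2*(-2))) = 350*(-1/(-4)) = 350*(-1*(-1/4)) = 350*(1/4) = 175/2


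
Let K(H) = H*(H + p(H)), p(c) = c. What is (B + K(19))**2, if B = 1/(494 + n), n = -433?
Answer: 1939785849/3721 ≈ 5.2131e+5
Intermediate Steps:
K(H) = 2*H**2 (K(H) = H*(H + H) = H*(2*H) = 2*H**2)
B = 1/61 (B = 1/(494 - 433) = 1/61 ≈ 0.016393)
(B + K(19))**2 = (1/61 + 2*19**2)**2 = (1/61 + 2*361)**2 = (1/61 + 722)**2 = (44043/61)**2 = 1939785849/3721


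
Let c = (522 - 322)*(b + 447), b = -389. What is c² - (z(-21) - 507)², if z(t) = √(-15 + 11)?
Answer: 134302955 + 2028*I ≈ 1.343e+8 + 2028.0*I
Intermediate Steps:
z(t) = 2*I (z(t) = √(-4) = 2*I)
c = 11600 (c = (522 - 322)*(-389 + 447) = 200*58 = 11600)
c² - (z(-21) - 507)² = 11600² - (2*I - 507)² = 134560000 - (-507 + 2*I)²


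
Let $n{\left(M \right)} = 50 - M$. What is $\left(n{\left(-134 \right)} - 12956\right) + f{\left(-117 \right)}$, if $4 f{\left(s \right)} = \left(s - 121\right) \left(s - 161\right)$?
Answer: $3769$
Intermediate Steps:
$f{\left(s \right)} = \frac{\left(-161 + s\right) \left(-121 + s\right)}{4}$ ($f{\left(s \right)} = \frac{\left(s - 121\right) \left(s - 161\right)}{4} = \frac{\left(-121 + s\right) \left(-161 + s\right)}{4} = \frac{\left(-161 + s\right) \left(-121 + s\right)}{4}$)
$\left(n{\left(-134 \right)} - 12956\right) + f{\left(-117 \right)} = \left(\left(50 - -134\right) - 12956\right) + \left(\frac{19481}{4} - - \frac{16497}{2} + \frac{\left(-117\right)^{2}}{4}\right) = \left(\left(50 + 134\right) - 12956\right) + \left(\frac{19481}{4} + \frac{16497}{2} + \frac{1}{4} \cdot 13689\right) = \left(184 - 12956\right) + \left(\frac{19481}{4} + \frac{16497}{2} + \frac{13689}{4}\right) = -12772 + 16541 = 3769$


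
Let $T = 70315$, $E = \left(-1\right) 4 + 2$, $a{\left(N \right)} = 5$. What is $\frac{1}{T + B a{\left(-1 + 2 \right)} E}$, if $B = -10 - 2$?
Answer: $\frac{1}{70435} \approx 1.4197 \cdot 10^{-5}$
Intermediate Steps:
$B = -12$ ($B = -10 - 2 = -12$)
$E = -2$ ($E = -4 + 2 = -2$)
$\frac{1}{T + B a{\left(-1 + 2 \right)} E} = \frac{1}{70315 + \left(-12\right) 5 \left(-2\right)} = \frac{1}{70315 - -120} = \frac{1}{70315 + 120} = \frac{1}{70435}$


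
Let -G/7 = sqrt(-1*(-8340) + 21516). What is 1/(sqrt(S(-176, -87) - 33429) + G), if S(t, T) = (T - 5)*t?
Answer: -1/(28*sqrt(1866) - I*sqrt(17237)) ≈ -0.00081715 - 8.8698e-5*I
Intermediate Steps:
S(t, T) = t*(-5 + T) (S(t, T) = (-5 + T)*t = t*(-5 + T))
G = -28*sqrt(1866) (G = -7*sqrt(-1*(-8340) + 21516) = -7*sqrt(8340 + 21516) = -28*sqrt(1866) ≈ -1209.5)
1/(sqrt(S(-176, -87) - 33429) + G) = 1/(sqrt(-176*(-5 - 87) - 33429) - 28*sqrt(1866)) = 1/(sqrt(-176*(-92) - 33429) - 28*sqrt(1866)) = 1/(sqrt(16192 - 33429) - 28*sqrt(1866)) = 1/(sqrt(-17237) - 28*sqrt(1866)) = 1/(I*sqrt(17237) - 28*sqrt(1866)) = 1/(-28*sqrt(1866) + I*sqrt(17237))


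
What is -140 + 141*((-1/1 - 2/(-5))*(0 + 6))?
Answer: -3238/5 ≈ -647.60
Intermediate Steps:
-140 + 141*((-1/1 - 2/(-5))*(0 + 6)) = -140 + 141*((-1*1 - 2*(-1/5))*6) = -140 + 141*((-1 + 2/5)*6) = -140 + 141*(-3/5*6) = -140 + 141*(-18/5) = -140 - 2538/5 = -3238/5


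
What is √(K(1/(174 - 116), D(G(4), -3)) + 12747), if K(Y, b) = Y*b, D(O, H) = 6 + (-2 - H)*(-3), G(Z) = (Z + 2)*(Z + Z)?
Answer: √42881082/58 ≈ 112.90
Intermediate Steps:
G(Z) = 2*Z*(2 + Z) (G(Z) = (2 + Z)*(2*Z) = 2*Z*(2 + Z))
D(O, H) = 12 + 3*H (D(O, H) = 6 + (6 + 3*H) = 12 + 3*H)
√(K(1/(174 - 116), D(G(4), -3)) + 12747) = √((12 + 3*(-3))/(174 - 116) + 12747) = √((12 - 9)/58 + 12747) = √((1/58)*3 + 12747) = √(3/58 + 12747) = √(739329/58) = √42881082/58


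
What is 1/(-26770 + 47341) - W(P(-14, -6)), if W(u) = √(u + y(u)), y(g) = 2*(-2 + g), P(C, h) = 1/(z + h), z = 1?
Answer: 1/20571 - I*√115/5 ≈ 4.8612e-5 - 2.1448*I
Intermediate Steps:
P(C, h) = 1/(1 + h)
y(g) = -4 + 2*g
W(u) = √(-4 + 3*u) (W(u) = √(u + (-4 + 2*u)) = √(-4 + 3*u))
1/(-26770 + 47341) - W(P(-14, -6)) = 1/(-26770 + 47341) - √(-4 + 3/(1 - 6)) = 1/20571 - √(-4 + 3/(-5)) = 1/20571 - √(-4 + 3*(-⅕)) = 1/20571 - √(-4 - ⅗) = 1/20571 - √(-23/5) = 1/20571 - I*√115/5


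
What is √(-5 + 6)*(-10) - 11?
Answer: -21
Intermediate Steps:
√(-5 + 6)*(-10) - 11 = √1*(-10) - 11 = 1*(-10) - 11 = -10 - 11 = -21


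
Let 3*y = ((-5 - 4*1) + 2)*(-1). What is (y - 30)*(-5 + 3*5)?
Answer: -830/3 ≈ -276.67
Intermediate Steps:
y = 7/3 (y = (((-5 - 4*1) + 2)*(-1))/3 = (((-5 - 4) + 2)*(-1))/3 = ((-9 + 2)*(-1))/3 = (-7*(-1))/3 = (1/3)*7 = 7/3 ≈ 2.3333)
(y - 30)*(-5 + 3*5) = (7/3 - 30)*(-5 + 3*5) = -83*(-5 + 15)/3 = -83/3*10 = -830/3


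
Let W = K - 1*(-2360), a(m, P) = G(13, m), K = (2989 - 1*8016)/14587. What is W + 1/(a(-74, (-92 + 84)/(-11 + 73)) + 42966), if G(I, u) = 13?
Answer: 1479349787434/626934673 ≈ 2359.7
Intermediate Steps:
K = -5027/14587 (K = (2989 - 8016)*(1/14587) = -5027*1/14587 = -5027/14587 ≈ -0.34462)
a(m, P) = 13
W = 34420293/14587 (W = -5027/14587 - 1*(-2360) = -5027/14587 + 2360 = 34420293/14587 ≈ 2359.7)
W + 1/(a(-74, (-92 + 84)/(-11 + 73)) + 42966) = 34420293/14587 + 1/(13 + 42966) = 34420293/14587 + 1/42979 = 1479349787434/626934673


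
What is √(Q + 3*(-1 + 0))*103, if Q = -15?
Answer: 309*I*√2 ≈ 436.99*I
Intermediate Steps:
√(Q + 3*(-1 + 0))*103 = √(-15 + 3*(-1 + 0))*103 = √(-15 + 3*(-1))*103 = √(-15 - 3)*103 = √(-18)*103 = (3*I*√2)*103 = 309*I*√2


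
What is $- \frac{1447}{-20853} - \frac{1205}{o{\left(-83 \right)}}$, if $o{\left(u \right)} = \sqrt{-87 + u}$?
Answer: $\frac{1447}{20853} + \frac{241 i \sqrt{170}}{34} \approx 0.069391 + 92.419 i$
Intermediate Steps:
$- \frac{1447}{-20853} - \frac{1205}{o{\left(-83 \right)}} = - \frac{1447}{-20853} - \frac{1205}{\sqrt{-87 - 83}} = \left(-1447\right) \left(- \frac{1}{20853}\right) - \frac{1205}{\sqrt{-170}} = \frac{1447}{20853} - \frac{1205}{i \sqrt{170}} = \frac{1447}{20853} - 1205 \left(- \frac{i \sqrt{170}}{170}\right) = \frac{1447}{20853} + \frac{241 i \sqrt{170}}{34}$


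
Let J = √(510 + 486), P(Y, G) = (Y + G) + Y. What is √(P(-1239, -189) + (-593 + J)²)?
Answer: √(349978 - 2372*√249) ≈ 559.06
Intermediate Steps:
P(Y, G) = G + 2*Y (P(Y, G) = (G + Y) + Y = G + 2*Y)
J = 2*√249 (J = √996 = 2*√249 ≈ 31.559)
√(P(-1239, -189) + (-593 + J)²) = √((-189 + 2*(-1239)) + (-593 + 2*√249)²) = √((-189 - 2478) + (-593 + 2*√249)²) = √(-2667 + (-593 + 2*√249)²)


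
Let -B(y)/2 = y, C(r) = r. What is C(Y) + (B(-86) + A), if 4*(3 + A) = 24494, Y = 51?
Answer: 12687/2 ≈ 6343.5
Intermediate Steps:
B(y) = -2*y
A = 12241/2 (A = -3 + (¼)*24494 = -3 + 12247/2 = 12241/2 ≈ 6120.5)
C(Y) + (B(-86) + A) = 51 + (-2*(-86) + 12241/2) = 51 + (172 + 12241/2) = 51 + 12585/2 = 12687/2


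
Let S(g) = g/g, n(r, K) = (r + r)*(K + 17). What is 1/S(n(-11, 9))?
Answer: 1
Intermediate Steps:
n(r, K) = 2*r*(17 + K) (n(r, K) = (2*r)*(17 + K) = 2*r*(17 + K))
S(g) = 1
1/S(n(-11, 9)) = 1/1 = 1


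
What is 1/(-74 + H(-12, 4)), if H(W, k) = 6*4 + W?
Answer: -1/62 ≈ -0.016129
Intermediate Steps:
H(W, k) = 24 + W
1/(-74 + H(-12, 4)) = 1/(-74 + (24 - 12)) = 1/(-74 + 12) = 1/(-62) = -1/62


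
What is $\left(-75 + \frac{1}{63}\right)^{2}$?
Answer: $\frac{22316176}{3969} \approx 5622.6$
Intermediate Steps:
$\left(-75 + \frac{1}{63}\right)^{2} = \left(- \frac{4724}{63}\right)^{2} = \frac{22316176}{3969}$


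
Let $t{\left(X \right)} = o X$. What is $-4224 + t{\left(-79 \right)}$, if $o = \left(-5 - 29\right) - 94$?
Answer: $5888$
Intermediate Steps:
$o = -128$ ($o = \left(-5 - 29\right) - 94 = -34 - 94 = -128$)
$t{\left(X \right)} = - 128 X$
$-4224 + t{\left(-79 \right)} = -4224 - -10112 = -4224 + 10112 = 5888$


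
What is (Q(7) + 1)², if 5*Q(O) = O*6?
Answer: 2209/25 ≈ 88.360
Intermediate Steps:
Q(O) = 6*O/5 (Q(O) = (O*6)/5 = (6*O)/5 = 6*O/5)
(Q(7) + 1)² = ((6/5)*7 + 1)² = (42/5 + 1)² = (47/5)² = 2209/25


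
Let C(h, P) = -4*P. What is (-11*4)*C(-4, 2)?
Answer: 352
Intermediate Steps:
(-11*4)*C(-4, 2) = (-11*4)*(-4*2) = -44*(-8) = 352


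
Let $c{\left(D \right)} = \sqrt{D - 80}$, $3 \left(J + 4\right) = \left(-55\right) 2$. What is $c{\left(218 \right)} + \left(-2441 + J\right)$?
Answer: $- \frac{7445}{3} + \sqrt{138} \approx -2469.9$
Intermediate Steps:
$J = - \frac{122}{3}$ ($J = -4 + \frac{\left(-55\right) 2}{3} = -4 + \frac{1}{3} \left(-110\right) = -4 - \frac{110}{3} = - \frac{122}{3} \approx -40.667$)
$c{\left(D \right)} = \sqrt{-80 + D}$
$c{\left(218 \right)} + \left(-2441 + J\right) = \sqrt{-80 + 218} - \frac{7445}{3} = \sqrt{138} - \frac{7445}{3} = - \frac{7445}{3} + \sqrt{138}$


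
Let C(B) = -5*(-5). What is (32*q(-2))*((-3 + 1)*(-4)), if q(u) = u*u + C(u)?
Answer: 7424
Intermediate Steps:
C(B) = 25
q(u) = 25 + u² (q(u) = u*u + 25 = u² + 25 = 25 + u²)
(32*q(-2))*((-3 + 1)*(-4)) = (32*(25 + (-2)²))*((-3 + 1)*(-4)) = (32*(25 + 4))*(-2*(-4)) = (32*29)*8 = 928*8 = 7424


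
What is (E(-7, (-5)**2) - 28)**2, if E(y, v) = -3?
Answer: 961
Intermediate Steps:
(E(-7, (-5)**2) - 28)**2 = (-3 - 28)**2 = (-31)**2 = 961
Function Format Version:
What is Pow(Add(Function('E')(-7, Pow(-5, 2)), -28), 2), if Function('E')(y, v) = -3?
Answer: 961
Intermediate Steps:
Pow(Add(Function('E')(-7, Pow(-5, 2)), -28), 2) = Pow(Add(-3, -28), 2) = Pow(-31, 2) = 961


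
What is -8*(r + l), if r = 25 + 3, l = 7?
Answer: -280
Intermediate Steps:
r = 28
-8*(r + l) = -8*(28 + 7) = -8*35 = -280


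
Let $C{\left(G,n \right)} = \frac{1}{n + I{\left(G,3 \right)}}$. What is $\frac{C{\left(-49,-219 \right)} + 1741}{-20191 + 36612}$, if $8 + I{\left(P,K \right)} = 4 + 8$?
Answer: $\frac{374314}{3530515} \approx 0.10602$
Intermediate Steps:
$I{\left(P,K \right)} = 4$ ($I{\left(P,K \right)} = -8 + \left(4 + 8\right) = -8 + 12 = 4$)
$C{\left(G,n \right)} = \frac{1}{4 + n}$ ($C{\left(G,n \right)} = \frac{1}{n + 4} = \frac{1}{4 + n}$)
$\frac{C{\left(-49,-219 \right)} + 1741}{-20191 + 36612} = \frac{\frac{1}{4 - 219} + 1741}{-20191 + 36612} = \frac{\frac{1}{-215} + 1741}{16421} = \left(- \frac{1}{215} + 1741\right) \frac{1}{16421} = \frac{374314}{215} \cdot \frac{1}{16421} = \frac{374314}{3530515}$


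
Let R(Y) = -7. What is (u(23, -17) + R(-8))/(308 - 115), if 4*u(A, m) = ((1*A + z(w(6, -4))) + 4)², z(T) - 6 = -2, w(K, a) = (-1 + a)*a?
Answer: 933/772 ≈ 1.2085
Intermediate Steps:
w(K, a) = a*(-1 + a)
z(T) = 4 (z(T) = 6 - 2 = 4)
u(A, m) = (8 + A)²/4 (u(A, m) = ((1*A + 4) + 4)²/4 = ((A + 4) + 4)²/4 = ((4 + A) + 4)²/4 = (8 + A)²/4)
(u(23, -17) + R(-8))/(308 - 115) = ((8 + 23)²/4 - 7)/(308 - 115) = ((¼)*31² - 7)/193 = ((¼)*961 - 7)*(1/193) = (961/4 - 7)*(1/193) = (933/4)*(1/193) = 933/772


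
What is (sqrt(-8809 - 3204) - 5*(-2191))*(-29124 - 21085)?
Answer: -550039595 - 50209*I*sqrt(12013) ≈ -5.5004e+8 - 5.5031e+6*I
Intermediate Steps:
(sqrt(-8809 - 3204) - 5*(-2191))*(-29124 - 21085) = (sqrt(-12013) + 10955)*(-50209) = (I*sqrt(12013) + 10955)*(-50209) = (10955 + I*sqrt(12013))*(-50209) = -550039595 - 50209*I*sqrt(12013)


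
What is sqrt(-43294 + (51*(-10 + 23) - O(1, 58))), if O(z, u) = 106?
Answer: I*sqrt(42737) ≈ 206.73*I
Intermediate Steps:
sqrt(-43294 + (51*(-10 + 23) - O(1, 58))) = sqrt(-43294 + (51*(-10 + 23) - 1*106)) = sqrt(-43294 + (51*13 - 106)) = sqrt(-43294 + (663 - 106)) = sqrt(-43294 + 557) = sqrt(-42737) = I*sqrt(42737)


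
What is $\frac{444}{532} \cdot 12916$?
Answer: $\frac{1433676}{133} \approx 10780.0$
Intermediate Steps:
$\frac{444}{532} \cdot 12916 = 444 \cdot \frac{1}{532} \cdot 12916 = \frac{111}{133} \cdot 12916 = \frac{1433676}{133}$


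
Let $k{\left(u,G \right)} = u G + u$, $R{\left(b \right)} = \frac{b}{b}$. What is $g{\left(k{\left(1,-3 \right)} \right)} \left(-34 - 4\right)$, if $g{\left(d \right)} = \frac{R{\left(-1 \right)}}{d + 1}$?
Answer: $38$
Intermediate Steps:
$R{\left(b \right)} = 1$
$k{\left(u,G \right)} = u + G u$ ($k{\left(u,G \right)} = G u + u = u + G u$)
$g{\left(d \right)} = \frac{1}{1 + d}$ ($g{\left(d \right)} = 1 \frac{1}{d + 1} = 1 \frac{1}{1 + d} = \frac{1}{1 + d}$)
$g{\left(k{\left(1,-3 \right)} \right)} \left(-34 - 4\right) = \frac{-34 - 4}{1 + 1 \left(1 - 3\right)} = \frac{1}{1 + 1 \left(-2\right)} \left(-38\right) = \frac{1}{1 - 2} \left(-38\right) = \frac{1}{-1} \left(-38\right) = \left(-1\right) \left(-38\right) = 38$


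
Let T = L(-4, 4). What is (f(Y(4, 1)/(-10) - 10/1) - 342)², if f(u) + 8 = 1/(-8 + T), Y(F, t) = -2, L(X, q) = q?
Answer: 1962801/16 ≈ 1.2268e+5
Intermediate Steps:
T = 4
f(u) = -33/4 (f(u) = -8 + 1/(-8 + 4) = -8 + 1/(-4) = -8 - ¼ = -33/4)
(f(Y(4, 1)/(-10) - 10/1) - 342)² = (-33/4 - 342)² = (-1401/4)² = 1962801/16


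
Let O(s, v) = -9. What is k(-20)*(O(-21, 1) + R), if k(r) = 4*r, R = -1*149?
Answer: 12640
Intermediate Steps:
R = -149
k(-20)*(O(-21, 1) + R) = (4*(-20))*(-9 - 149) = -80*(-158) = 12640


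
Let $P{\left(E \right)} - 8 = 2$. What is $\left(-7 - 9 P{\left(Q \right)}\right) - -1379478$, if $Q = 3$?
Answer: $1379381$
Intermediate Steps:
$P{\left(E \right)} = 10$ ($P{\left(E \right)} = 8 + 2 = 10$)
$\left(-7 - 9 P{\left(Q \right)}\right) - -1379478 = \left(-7 - 90\right) - -1379478 = \left(-7 - 90\right) + 1379478 = -97 + 1379478 = 1379381$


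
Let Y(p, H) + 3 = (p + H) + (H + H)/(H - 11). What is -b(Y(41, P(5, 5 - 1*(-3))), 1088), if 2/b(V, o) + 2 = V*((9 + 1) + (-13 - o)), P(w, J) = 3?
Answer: 8/175659 ≈ 4.5543e-5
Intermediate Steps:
Y(p, H) = -3 + H + p + 2*H/(-11 + H) (Y(p, H) = -3 + ((p + H) + (H + H)/(H - 11)) = -3 + ((H + p) + (2*H)/(-11 + H)) = -3 + ((H + p) + 2*H/(-11 + H)) = -3 + (H + p + 2*H/(-11 + H)) = -3 + H + p + 2*H/(-11 + H))
b(V, o) = 2/(-2 + V*(-3 - o)) (b(V, o) = 2/(-2 + V*((9 + 1) + (-13 - o))) = 2/(-2 + V*(10 + (-13 - o))) = 2/(-2 + V*(-3 - o)))
-b(Y(41, P(5, 5 - 1*(-3))), 1088) = -(-2)/(2 + 3*((33 + 3² - 12*3 - 11*41 + 3*41)/(-11 + 3)) + ((33 + 3² - 12*3 - 11*41 + 3*41)/(-11 + 3))*1088) = -(-2)/(2 + 3*((33 + 9 - 36 - 451 + 123)/(-8)) + ((33 + 9 - 36 - 451 + 123)/(-8))*1088) = -(-2)/(2 + 3*(-⅛*(-322)) - ⅛*(-322)*1088) = -(-2)/(2 + 3*(161/4) + (161/4)*1088) = -(-2)/(2 + 483/4 + 43792) = -(-2)/175659/4 = -(-2)*4/175659 = -1*(-8/175659) = 8/175659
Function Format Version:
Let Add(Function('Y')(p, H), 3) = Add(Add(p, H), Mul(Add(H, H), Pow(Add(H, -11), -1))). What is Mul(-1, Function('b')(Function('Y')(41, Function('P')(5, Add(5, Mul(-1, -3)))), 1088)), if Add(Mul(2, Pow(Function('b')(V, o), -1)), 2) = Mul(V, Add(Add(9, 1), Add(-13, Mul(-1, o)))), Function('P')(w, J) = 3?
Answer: Rational(8, 175659) ≈ 4.5543e-5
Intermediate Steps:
Function('Y')(p, H) = Add(-3, H, p, Mul(2, H, Pow(Add(-11, H), -1))) (Function('Y')(p, H) = Add(-3, Add(Add(p, H), Mul(Add(H, H), Pow(Add(H, -11), -1)))) = Add(-3, Add(Add(H, p), Mul(Mul(2, H), Pow(Add(-11, H), -1)))) = Add(-3, Add(Add(H, p), Mul(2, H, Pow(Add(-11, H), -1)))) = Add(-3, Add(H, p, Mul(2, H, Pow(Add(-11, H), -1)))) = Add(-3, H, p, Mul(2, H, Pow(Add(-11, H), -1))))
Function('b')(V, o) = Mul(2, Pow(Add(-2, Mul(V, Add(-3, Mul(-1, o)))), -1)) (Function('b')(V, o) = Mul(2, Pow(Add(-2, Mul(V, Add(Add(9, 1), Add(-13, Mul(-1, o))))), -1)) = Mul(2, Pow(Add(-2, Mul(V, Add(10, Add(-13, Mul(-1, o))))), -1)) = Mul(2, Pow(Add(-2, Mul(V, Add(-3, Mul(-1, o)))), -1)))
Mul(-1, Function('b')(Function('Y')(41, Function('P')(5, Add(5, Mul(-1, -3)))), 1088)) = Mul(-1, Mul(-2, Pow(Add(2, Mul(3, Mul(Pow(Add(-11, 3), -1), Add(33, Pow(3, 2), Mul(-12, 3), Mul(-11, 41), Mul(3, 41)))), Mul(Mul(Pow(Add(-11, 3), -1), Add(33, Pow(3, 2), Mul(-12, 3), Mul(-11, 41), Mul(3, 41))), 1088)), -1))) = Mul(-1, Mul(-2, Pow(Add(2, Mul(3, Mul(Pow(-8, -1), Add(33, 9, -36, -451, 123))), Mul(Mul(Pow(-8, -1), Add(33, 9, -36, -451, 123)), 1088)), -1))) = Mul(-1, Mul(-2, Pow(Add(2, Mul(3, Mul(Rational(-1, 8), -322)), Mul(Mul(Rational(-1, 8), -322), 1088)), -1))) = Mul(-1, Mul(-2, Pow(Add(2, Mul(3, Rational(161, 4)), Mul(Rational(161, 4), 1088)), -1))) = Mul(-1, Mul(-2, Pow(Add(2, Rational(483, 4), 43792), -1))) = Mul(-1, Mul(-2, Pow(Rational(175659, 4), -1))) = Mul(-1, Mul(-2, Rational(4, 175659))) = Mul(-1, Rational(-8, 175659)) = Rational(8, 175659)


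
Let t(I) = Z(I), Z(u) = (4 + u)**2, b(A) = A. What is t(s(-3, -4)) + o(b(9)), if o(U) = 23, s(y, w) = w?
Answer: 23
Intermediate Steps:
t(I) = (4 + I)**2
t(s(-3, -4)) + o(b(9)) = (4 - 4)**2 + 23 = 0**2 + 23 = 0 + 23 = 23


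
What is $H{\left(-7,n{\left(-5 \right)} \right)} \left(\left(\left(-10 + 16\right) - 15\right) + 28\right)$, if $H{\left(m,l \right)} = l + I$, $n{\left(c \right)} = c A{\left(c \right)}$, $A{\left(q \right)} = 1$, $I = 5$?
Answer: $0$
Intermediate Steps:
$n{\left(c \right)} = c$ ($n{\left(c \right)} = c 1 = c$)
$H{\left(m,l \right)} = 5 + l$ ($H{\left(m,l \right)} = l + 5 = 5 + l$)
$H{\left(-7,n{\left(-5 \right)} \right)} \left(\left(\left(-10 + 16\right) - 15\right) + 28\right) = \left(5 - 5\right) \left(\left(\left(-10 + 16\right) - 15\right) + 28\right) = 0 \left(\left(6 - 15\right) + 28\right) = 0 \left(-9 + 28\right) = 0 \cdot 19 = 0$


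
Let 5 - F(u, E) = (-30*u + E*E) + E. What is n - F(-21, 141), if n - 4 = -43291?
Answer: -22640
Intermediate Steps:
n = -43287 (n = 4 - 43291 = -43287)
F(u, E) = 5 - E - E² + 30*u (F(u, E) = 5 - ((-30*u + E*E) + E) = 5 - ((-30*u + E²) + E) = 5 - ((E² - 30*u) + E) = 5 - (E + E² - 30*u) = 5 + (-E - E² + 30*u) = 5 - E - E² + 30*u)
n - F(-21, 141) = -43287 - (5 - 1*141 - 1*141² + 30*(-21)) = -43287 - (5 - 141 - 1*19881 - 630) = -43287 - (5 - 141 - 19881 - 630) = -43287 - 1*(-20647) = -43287 + 20647 = -22640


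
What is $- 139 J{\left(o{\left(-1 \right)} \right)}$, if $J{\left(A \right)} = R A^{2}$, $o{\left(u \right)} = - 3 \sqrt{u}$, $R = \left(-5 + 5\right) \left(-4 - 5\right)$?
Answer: $0$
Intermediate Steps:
$R = 0$ ($R = 0 \left(-9\right) = 0$)
$J{\left(A \right)} = 0$ ($J{\left(A \right)} = 0 A^{2} = 0$)
$- 139 J{\left(o{\left(-1 \right)} \right)} = \left(-139\right) 0 = 0$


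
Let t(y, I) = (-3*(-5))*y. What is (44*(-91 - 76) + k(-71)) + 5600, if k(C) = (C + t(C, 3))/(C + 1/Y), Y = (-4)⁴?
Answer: -31479084/18175 ≈ -1732.0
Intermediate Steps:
Y = 256
t(y, I) = 15*y
k(C) = 16*C/(1/256 + C) (k(C) = (C + 15*C)/(C + 1/256) = (16*C)/(C + 1/256) = (16*C)/(1/256 + C) = 16*C/(1/256 + C))
(44*(-91 - 76) + k(-71)) + 5600 = (44*(-91 - 76) + 4096*(-71)/(1 + 256*(-71))) + 5600 = (44*(-167) + 4096*(-71)/(1 - 18176)) + 5600 = (-7348 + 4096*(-71)/(-18175)) + 5600 = (-7348 + 4096*(-71)*(-1/18175)) + 5600 = (-7348 + 290816/18175) + 5600 = -133259084/18175 + 5600 = -31479084/18175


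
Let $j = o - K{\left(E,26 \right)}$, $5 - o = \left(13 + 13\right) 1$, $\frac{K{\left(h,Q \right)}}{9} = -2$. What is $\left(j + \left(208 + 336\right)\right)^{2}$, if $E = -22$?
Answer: $292681$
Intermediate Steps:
$K{\left(h,Q \right)} = -18$ ($K{\left(h,Q \right)} = 9 \left(-2\right) = -18$)
$o = -21$ ($o = 5 - \left(13 + 13\right) 1 = 5 - 26 \cdot 1 = 5 - 26 = -21$)
$j = -3$ ($j = -21 - -18 = -21 + 18 = -3$)
$\left(j + \left(208 + 336\right)\right)^{2} = \left(-3 + \left(208 + 336\right)\right)^{2} = \left(-3 + 544\right)^{2} = 541^{2} = 292681$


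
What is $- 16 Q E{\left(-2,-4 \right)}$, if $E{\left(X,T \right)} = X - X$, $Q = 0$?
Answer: $0$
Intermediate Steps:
$E{\left(X,T \right)} = 0$
$- 16 Q E{\left(-2,-4 \right)} = \left(-16\right) 0 \cdot 0 = 0 \cdot 0 = 0$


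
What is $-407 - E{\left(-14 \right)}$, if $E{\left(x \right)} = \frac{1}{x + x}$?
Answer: $- \frac{11395}{28} \approx -406.96$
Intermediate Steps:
$E{\left(x \right)} = \frac{1}{2 x}$
$-407 - E{\left(-14 \right)} = -407 - \frac{1}{2 \left(-14\right)} = -407 - \frac{1}{2} \left(- \frac{1}{14}\right) = -407 - - \frac{1}{28} = -407 + \frac{1}{28} = - \frac{11395}{28}$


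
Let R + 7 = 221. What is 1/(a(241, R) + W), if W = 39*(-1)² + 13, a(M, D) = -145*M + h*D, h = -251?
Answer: -1/88607 ≈ -1.1286e-5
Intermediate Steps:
R = 214 (R = -7 + 221 = 214)
a(M, D) = -251*D - 145*M (a(M, D) = -145*M - 251*D = -251*D - 145*M)
W = 52 (W = 39*1 + 13 = 39 + 13 = 52)
1/(a(241, R) + W) = 1/((-251*214 - 145*241) + 52) = 1/((-53714 - 34945) + 52) = 1/(-88659 + 52) = 1/(-88607) = -1/88607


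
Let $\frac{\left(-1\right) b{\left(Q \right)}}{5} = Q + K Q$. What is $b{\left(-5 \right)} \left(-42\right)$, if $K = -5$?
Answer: $4200$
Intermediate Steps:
$b{\left(Q \right)} = 20 Q$ ($b{\left(Q \right)} = - 5 \left(Q - 5 Q\right) = - 5 \left(- 4 Q\right) = 20 Q$)
$b{\left(-5 \right)} \left(-42\right) = 20 \left(-5\right) \left(-42\right) = \left(-100\right) \left(-42\right) = 4200$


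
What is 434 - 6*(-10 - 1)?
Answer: 500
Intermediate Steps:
434 - 6*(-10 - 1) = 434 - 6*(-11) = 434 + 66 = 500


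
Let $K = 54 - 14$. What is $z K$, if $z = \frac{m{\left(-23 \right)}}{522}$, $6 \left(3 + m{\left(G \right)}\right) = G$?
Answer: $- \frac{410}{783} \approx -0.52363$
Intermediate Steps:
$m{\left(G \right)} = -3 + \frac{G}{6}$
$K = 40$
$z = - \frac{41}{3132}$ ($z = \frac{-3 + \frac{1}{6} \left(-23\right)}{522} = \left(-3 - \frac{23}{6}\right) \frac{1}{522} = \left(- \frac{41}{6}\right) \frac{1}{522} = - \frac{41}{3132} \approx -0.013091$)
$z K = \left(- \frac{41}{3132}\right) 40 = - \frac{410}{783}$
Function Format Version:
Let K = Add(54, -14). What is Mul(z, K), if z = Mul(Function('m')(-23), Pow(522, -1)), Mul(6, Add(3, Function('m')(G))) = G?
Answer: Rational(-410, 783) ≈ -0.52363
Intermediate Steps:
Function('m')(G) = Add(-3, Mul(Rational(1, 6), G))
K = 40
z = Rational(-41, 3132) (z = Mul(Add(-3, Mul(Rational(1, 6), -23)), Pow(522, -1)) = Mul(Add(-3, Rational(-23, 6)), Rational(1, 522)) = Mul(Rational(-41, 6), Rational(1, 522)) = Rational(-41, 3132) ≈ -0.013091)
Mul(z, K) = Mul(Rational(-41, 3132), 40) = Rational(-410, 783)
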